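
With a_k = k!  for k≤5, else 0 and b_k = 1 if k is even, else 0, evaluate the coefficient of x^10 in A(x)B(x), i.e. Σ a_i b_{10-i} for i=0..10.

27

The convolution is the x^10 coefficient of A(x)B(x).
Σ = 1·1 + 1·0 + 2·1 + 6·0 + 24·1 + 120·0 + 0·1 + 0·0 + 0·1 + 0·0 + 0·1 = 27.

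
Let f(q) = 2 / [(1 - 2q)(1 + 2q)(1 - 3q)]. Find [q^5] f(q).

Partial fractions give a closed form: a_n = (-2)·2^n + (2/5)·(-2)^n + (18/5)·3^n.
At n = 5: a_5 = 798.

798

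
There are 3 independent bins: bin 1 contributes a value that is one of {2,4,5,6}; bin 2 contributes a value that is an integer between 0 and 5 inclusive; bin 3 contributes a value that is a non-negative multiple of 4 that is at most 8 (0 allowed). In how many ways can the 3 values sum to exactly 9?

The generating function for the choices is (q^2 + q^4 + q^5 + q^6)·(1 + q + q^2 + q^3 + q^4 + q^5)·(1 + q^4 + q^8); the count is [q^9].
(q^2 + q^4 + q^5 + q^6) has coefficients 0,0,1,0,1,1,1 for degrees 0…6.
(1 + q + q^2 + q^3 + q^4 + q^5) has coefficients 1,1,1,1,1,1,0,0,0,0 for degrees 0…9.
Finally multiplying by (1 + q^4 + q^8), the product of all factors after the first has coefficients 1,1,1,1,2,2,1,1,2,2 for degrees 0…9.
[q^9] = 1·1 + 1·2 + 1·2 + 1·1 = 6.

6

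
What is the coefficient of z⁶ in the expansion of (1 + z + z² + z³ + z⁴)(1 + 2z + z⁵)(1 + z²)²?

10

(1 + z + z² + z³ + z⁴) has coefficients 1,1,1,1,1 for degrees 0…4.
(1 + 2z + z⁵) has coefficients 1,2,0,0,0,1,0 for degrees 0…6.
Finally multiplying by (1 + z²)², the product of all factors after the first has coefficients 1,2,2,4,1,3,0 for degrees 0…6.
[z⁶] = 1·0 + 1·3 + 1·1 + 1·4 + 1·2 = 10.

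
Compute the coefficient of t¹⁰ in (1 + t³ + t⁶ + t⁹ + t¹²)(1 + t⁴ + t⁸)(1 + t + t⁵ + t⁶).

3

(1 + t³ + t⁶ + t⁹ + t¹²) has coefficients 1,0,0,1,0,0,1,0,0,1,0 for degrees 0…10.
(1 + t⁴ + t⁸) has coefficients 1,0,0,0,1,0,0,0,1,0,0 for degrees 0…10.
Finally multiplying by (1 + t + t⁵ + t⁶), the product of all factors after the first has coefficients 1,1,0,0,1,2,1,0,1,2,1 for degrees 0…10.
[t¹⁰] = 1·1 + 1·0 + 1·1 + 1·1 = 3.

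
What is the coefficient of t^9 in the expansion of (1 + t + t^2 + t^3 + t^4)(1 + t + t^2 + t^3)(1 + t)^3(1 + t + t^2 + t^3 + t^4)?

(1 + t + t^2 + t^3 + t^4) has coefficients 1,1,1,1,1 for degrees 0…4.
(1 + t + t^2 + t^3) has coefficients 1,1,1,1,0,0,0,0,0,0 for degrees 0…9.
Multiplying by (1 + t)^3 gives running coefficients 1,4,7,8,7,4,1,0,0,0 for degrees 0…9.
Finally multiplying by (1 + t + t^2 + t^3 + t^4), the product of all factors after the first has coefficients 1,5,12,20,27,30,27,20,12,5 for degrees 0…9.
[t^9] = 1·5 + 1·12 + 1·20 + 1·27 + 1·30 = 94.

94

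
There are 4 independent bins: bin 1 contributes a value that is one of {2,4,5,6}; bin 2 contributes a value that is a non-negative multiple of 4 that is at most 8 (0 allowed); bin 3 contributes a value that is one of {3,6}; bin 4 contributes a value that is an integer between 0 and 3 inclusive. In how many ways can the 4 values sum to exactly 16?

The generating function for the choices is (q² + q⁴ + q⁵ + q⁶)·(1 + q⁴ + q⁸)·(q³ + q⁶)·(1 + q + q² + q³); the count is [q¹⁶].
(q² + q⁴ + q⁵ + q⁶) has coefficients 0,0,1,0,1,1,1 for degrees 0…6.
(1 + q⁴ + q⁸) has coefficients 1,0,0,0,1,0,0,0,1,0,0,0,0,0,0,0,0 for degrees 0…16.
Multiplying by (q³ + q⁶) gives running coefficients 0,0,0,1,0,0,1,1,0,0,1,1,0,0,1,0,0 for degrees 0…16.
Finally multiplying by (1 + q + q² + q³), the product of all factors after the first has coefficients 0,0,0,1,1,1,2,2,2,2,2,2,2,2,2,1,1 for degrees 0…16.
[q¹⁶] = 1·2 + 1·2 + 1·2 + 1·2 = 8.

8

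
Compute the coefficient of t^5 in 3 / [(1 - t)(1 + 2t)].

Partial fractions give a closed form: a_n = (1)·1^n + (2)·(-2)^n.
At n = 5: a_5 = -63.

-63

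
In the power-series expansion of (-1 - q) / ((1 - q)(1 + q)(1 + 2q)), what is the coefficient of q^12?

-2731

Partial fractions give a closed form: a_n = (-1/3)·1^n + (-2/3)·(-2)^n.
At n = 12: a_12 = -2731.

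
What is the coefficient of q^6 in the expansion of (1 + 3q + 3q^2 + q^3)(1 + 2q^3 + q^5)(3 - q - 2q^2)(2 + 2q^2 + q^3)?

(1 + 3q + 3q^2 + q^3) has coefficients 1,3,3,1 for degrees 0…3.
(1 + 2q^3 + q^5) has coefficients 1,0,0,2,0,1,0 for degrees 0…6.
Multiplying by (3 - q - 2q^2) gives running coefficients 3,-1,-2,6,-2,-1,-1 for degrees 0…6.
Finally multiplying by (2 + 2q^2 + q^3), the product of all factors after the first has coefficients 6,-2,2,13,-9,8,0 for degrees 0…6.
[q^6] = 1·0 + 3·8 + 3·(-9) + 1·13 = 10.

10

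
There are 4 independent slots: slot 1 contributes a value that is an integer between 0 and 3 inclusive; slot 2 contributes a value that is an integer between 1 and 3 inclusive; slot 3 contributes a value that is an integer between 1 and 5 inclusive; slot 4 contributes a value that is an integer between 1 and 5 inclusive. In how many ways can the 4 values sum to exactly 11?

40

The generating function for the choices is (1 + x + x^2 + x^3)·(x + x^2 + x^3)·(x + x^2 + x^3 + x^4 + x^5)·(x + x^2 + x^3 + x^4 + x^5); the count is [x^11].
(1 + x + x^2 + x^3) has coefficients 1,1,1,1 for degrees 0…3.
(x + x^2 + x^3) has coefficients 0,1,1,1,0,0,0,0,0,0,0,0 for degrees 0…11.
Multiplying by (x + x^2 + x^3 + x^4 + x^5) gives running coefficients 0,0,1,2,3,3,3,2,1,0,0,0 for degrees 0…11.
Finally multiplying by (x + x^2 + x^3 + x^4 + x^5), the product of all factors after the first has coefficients 0,0,0,1,3,6,9,12,13,12,9,6 for degrees 0…11.
[x^11] = 1·6 + 1·9 + 1·12 + 1·13 = 40.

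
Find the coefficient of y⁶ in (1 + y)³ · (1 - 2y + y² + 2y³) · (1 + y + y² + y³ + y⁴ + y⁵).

(1 + y)³ has coefficients 1,3,3,1 for degrees 0…3.
(1 - 2y + y² + 2y³) has coefficients 1,-2,1,2,0,0,0 for degrees 0…6.
Finally multiplying by (1 + y + y² + y³ + y⁴ + y⁵), the product of all factors after the first has coefficients 1,-1,0,2,2,2,1 for degrees 0…6.
[y⁶] = 1·1 + 3·2 + 3·2 + 1·2 = 15.

15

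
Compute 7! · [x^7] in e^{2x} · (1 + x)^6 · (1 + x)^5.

The EGF product rule gives c_7 = Σ_{k_1+k_2+k_3=7} C(7; k_1,k_2,k_3) · ∏ g_i(k_i), where e^{2x} gives (2)^k; (1+x)^6 gives the falling factorial (6)_k; (1+x)^5 gives the falling factorial (5)_k.
g_1(k) for k = 0…7: 1, 2, 4, 8, 16, 32, 64, 128.
g_2(k) for k = 0…7: 1, 6, 30, 120, 360, 720, 720, 0.
g_3(k) for k = 0…7: 1, 5, 20, 60, 120, 120, 0, 0.
First combine the last two factors: h(k) = Σ_j C(k,j)·g_2(j)·g_3(k−j) for k = 0…7: 1, 11, 110, 990, 7920, 55440, 332640, 1663200.
c_7 = Σ_k C(7,k)·g_1(k)·h(7−k) = 1·1·1663200 + 7·2·332640 + 21·4·55440 + 35·8·7920 + 35·16·990 + 21·32·110 + 7·64·11 + 1·128·1 = 1663200 + 4656960 + 4656960 + 2217600 + 554400 + 73920 + 4928 + 128 = 13828096.

13828096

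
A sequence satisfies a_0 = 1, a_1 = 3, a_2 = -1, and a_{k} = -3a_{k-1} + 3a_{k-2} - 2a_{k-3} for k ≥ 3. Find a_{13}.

The ordinary generating function has denominator 1 + 3t - 3t^2 + 2t^3.
Iterating the recurrence: a_0,…,a_{13} = 1, 3, -1, 10, -39, 149, -584, 2277, -8881, 34642, -135123, 527057, -2055824, 8018889.

8018889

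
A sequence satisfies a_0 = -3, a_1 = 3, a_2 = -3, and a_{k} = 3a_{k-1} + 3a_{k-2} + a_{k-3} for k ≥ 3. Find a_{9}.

The ordinary generating function has denominator 1 - 3y - 3y^2 - y^3.
Iterating the recurrence: a_0,…,a_{9} = -3, 3, -3, -3, -15, -57, -219, -843, -3243, -12477.

-12477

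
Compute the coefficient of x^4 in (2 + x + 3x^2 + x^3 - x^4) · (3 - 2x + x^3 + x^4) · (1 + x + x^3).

-4

(2 + x + 3x^2 + x^3 - x^4) has coefficients 2,1,3,1,-1 for degrees 0…4.
(3 - 2x + x^3 + x^4) has coefficients 3,-2,0,1,1 for degrees 0…4.
Finally multiplying by (1 + x + x^3), the product of all factors after the first has coefficients 3,1,-2,4,0 for degrees 0…4.
[x^4] = 2·0 + 1·4 + 3·(-2) + 1·1 − 1·3 = -4.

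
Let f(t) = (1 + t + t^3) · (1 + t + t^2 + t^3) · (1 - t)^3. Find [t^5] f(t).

2

(1 + t + t^3) has coefficients 1,1,0,1 for degrees 0…3.
(1 + t + t^2 + t^3) has coefficients 1,1,1,1,0,0 for degrees 0…5.
Finally multiplying by (1 - t)^3, the product of all factors after the first has coefficients 1,-2,1,0,-1,2 for degrees 0…5.
[t^5] = 1·2 + 1·(-1) + 1·1 = 2.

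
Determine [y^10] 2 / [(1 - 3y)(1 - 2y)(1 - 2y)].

1005538

The denominator gives the recurrence a_n = 7a_(n−1) − 16a_(n−2) + 12a_(n−3) for n ≥ 3; the numerator fixes a_0 = 2, a_1 = 14, a_2 = 66.
Iterating: 2, 14, 66, 262, 946, 3222, 10562, 33734, 105810, 327670, 1005538, so a_10 = 1005538.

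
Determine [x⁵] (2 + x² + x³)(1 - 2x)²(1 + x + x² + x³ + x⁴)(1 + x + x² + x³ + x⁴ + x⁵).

1

(2 + x² + x³) has coefficients 2,0,1,1 for degrees 0…3.
(1 - 2x)² has coefficients 1,-4,4,0,0,0 for degrees 0…5.
Multiplying by (1 + x + x² + x³ + x⁴) gives running coefficients 1,-3,1,1,1,0 for degrees 0…5.
Finally multiplying by (1 + x + x² + x³ + x⁴ + x⁵), the product of all factors after the first has coefficients 1,-2,-1,0,1,1 for degrees 0…5.
[x⁵] = 2·1 + 1·0 + 1·(-1) = 1.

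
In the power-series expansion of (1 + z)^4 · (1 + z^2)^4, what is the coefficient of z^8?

31

(1 + z)^4 has coefficients 1,4,6,4,1 for degrees 0…4.
(1 + z^2)^4 has coefficients 1,0,4,0,6,0,4,0,1 for degrees 0…8.
[z^8] = 1·1 + 4·0 + 6·4 + 4·0 + 1·6 = 31.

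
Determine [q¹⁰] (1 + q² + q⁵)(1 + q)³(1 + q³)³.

21

(1 + q² + q⁵) has coefficients 1,0,1,0,0,1 for degrees 0…5.
(1 + q)³ has coefficients 1,3,3,1,0,0,0,0,0,0,0 for degrees 0…10.
Finally multiplying by (1 + q³)³, the product of all factors after the first has coefficients 1,3,3,4,9,9,6,9,9,4,3 for degrees 0…10.
[q¹⁰] = 1·3 + 1·9 + 1·9 = 21.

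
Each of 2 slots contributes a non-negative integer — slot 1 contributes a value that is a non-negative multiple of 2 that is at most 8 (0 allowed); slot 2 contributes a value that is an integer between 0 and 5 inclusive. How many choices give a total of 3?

2

The generating function for the choices is (1 + y^2 + y^4 + y^6 + y^8)·(1 + y + y^2 + y^3 + y^4 + y^5); the count is [y^3].
(1 + y^2 + y^4 + y^6 + y^8) has coefficients 1,0,1,0 for degrees 0…3.
(1 + y + y^2 + y^3 + y^4 + y^5) has coefficients 1,1,1,1 for degrees 0…3.
[y^3] = 1·1 + 1·1 = 2.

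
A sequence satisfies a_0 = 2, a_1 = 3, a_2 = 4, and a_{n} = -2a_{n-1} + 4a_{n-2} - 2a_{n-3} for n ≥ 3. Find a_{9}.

-3664

The ordinary generating function has denominator 1 + 2x - 4x^2 + 2x^3.
Iterating the recurrence: a_0,…,a_{9} = 2, 3, 4, 0, 10, -28, 96, -324, 1088, -3664.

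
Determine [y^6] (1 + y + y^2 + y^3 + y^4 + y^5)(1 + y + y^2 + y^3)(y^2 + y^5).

(1 + y + y^2 + y^3 + y^4 + y^5) has coefficients 1,1,1,1,1,1 for degrees 0…5.
(1 + y + y^2 + y^3) has coefficients 1,1,1,1,0,0,0 for degrees 0…6.
Finally multiplying by (y^2 + y^5), the product of all factors after the first has coefficients 0,0,1,1,1,2,1 for degrees 0…6.
[y^6] = 1·1 + 1·2 + 1·1 + 1·1 + 1·1 + 1·0 = 6.

6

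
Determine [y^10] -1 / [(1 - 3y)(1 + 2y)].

-35839

Partial fractions give a closed form: a_n = (-3/5)·3^n + (-2/5)·(-2)^n.
At n = 10: a_10 = -35839.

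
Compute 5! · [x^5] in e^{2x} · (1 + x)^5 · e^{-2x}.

The EGF product rule gives c_5 = Σ_{k_1+k_2+k_3=5} C(5; k_1,k_2,k_3) · ∏ g_i(k_i), where e^{2x} gives (2)^k; (1+x)^5 gives the falling factorial (5)_k; e^{-2x} gives (-2)^k.
g_1(k) for k = 0…5: 1, 2, 4, 8, 16, 32.
g_2(k) for k = 0…5: 1, 5, 20, 60, 120, 120.
g_3(k) for k = 0…5: 1, -2, 4, -8, 16, -32.
First combine the last two factors: h(k) = Σ_j C(k,j)·g_2(j)·g_3(k−j) for k = 0…5: 1, 3, 4, -8, -24, 88.
c_5 = Σ_k C(5,k)·g_1(k)·h(5−k) = 1·1·88 + 5·2·(-24) + 10·4·(-8) + 10·8·4 + 5·16·3 + 1·32·1 = 88 − 240 − 320 + 320 + 240 + 32 = 120.

120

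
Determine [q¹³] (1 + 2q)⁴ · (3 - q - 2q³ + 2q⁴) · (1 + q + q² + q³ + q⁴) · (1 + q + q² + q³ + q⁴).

144

(1 + 2q)⁴ has coefficients 1,8,24,32,16 for degrees 0…4.
(3 - q - 2q³ + 2q⁴) has coefficients 3,-1,0,-2,2,0,0,0,0,0,0,0,0,0 for degrees 0…13.
Multiplying by (1 + q + q² + q³ + q⁴) gives running coefficients 3,2,2,0,2,-1,0,0,2,0,0,0,0,0 for degrees 0…13.
Finally multiplying by (1 + q + q² + q³ + q⁴), the product of all factors after the first has coefficients 3,5,7,7,9,5,3,1,3,1,2,2,2,0 for degrees 0…13.
[q¹³] = 1·0 + 8·2 + 24·2 + 32·2 + 16·1 = 144.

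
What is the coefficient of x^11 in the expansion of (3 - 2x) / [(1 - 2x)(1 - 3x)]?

Partial fractions give a closed form: a_n = (-4)·2^n + (7)·3^n.
At n = 11: a_11 = 1231837.

1231837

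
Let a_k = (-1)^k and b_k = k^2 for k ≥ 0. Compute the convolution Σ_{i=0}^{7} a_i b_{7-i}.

28

The convolution is the t^7 coefficient of A(t)B(t).
Σ = 1·49 − 1·36 + 1·25 − 1·16 + 1·9 − 1·4 + 1·1 − 1·0 = 28.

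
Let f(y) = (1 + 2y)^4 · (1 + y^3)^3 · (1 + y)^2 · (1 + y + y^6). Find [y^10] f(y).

(1 + 2y)^4 has coefficients 1,8,24,32,16 for degrees 0…4.
(1 + y^3)^3 has coefficients 1,0,0,3,0,0,3,0,0,1,0 for degrees 0…10.
Multiplying by (1 + y)^2 gives running coefficients 1,2,1,3,6,3,3,6,3,1,2 for degrees 0…10.
Finally multiplying by (1 + y + y^6), the product of all factors after the first has coefficients 1,3,3,4,9,9,7,11,10,7,9 for degrees 0…10.
[y^10] = 1·9 + 8·7 + 24·10 + 32·11 + 16·7 = 769.

769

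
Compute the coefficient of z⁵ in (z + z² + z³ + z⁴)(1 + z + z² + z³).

(z + z² + z³ + z⁴) has coefficients 0,1,1,1,1 for degrees 0…4.
(1 + z + z² + z³) has coefficients 1,1,1,1,0,0 for degrees 0…5.
[z⁵] = 1·0 + 1·1 + 1·1 + 1·1 = 3.

3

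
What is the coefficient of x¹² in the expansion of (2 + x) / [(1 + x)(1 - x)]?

The denominator gives the recurrence a_n = a_(n−2) for n ≥ 2; the numerator fixes a_0 = 2, a_1 = 1.
Iterating: 2, 1, 2, 1, 2, 1, 2, 1, 2, 1, 2, 1, 2, so a_12 = 2.

2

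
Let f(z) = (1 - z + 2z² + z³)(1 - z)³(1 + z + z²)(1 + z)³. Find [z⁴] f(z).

0

(1 - z + 2z² + z³) has coefficients 1,-1,2,1 for degrees 0…3.
(1 - z)³ has coefficients 1,-3,3,-1,0 for degrees 0…4.
Multiplying by (1 + z + z²) gives running coefficients 1,-2,1,-1,2 for degrees 0…4.
Finally multiplying by (1 + z)³, the product of all factors after the first has coefficients 1,1,-2,-3,0 for degrees 0…4.
[z⁴] = 1·0 − 1·(-3) + 2·(-2) + 1·1 = 0.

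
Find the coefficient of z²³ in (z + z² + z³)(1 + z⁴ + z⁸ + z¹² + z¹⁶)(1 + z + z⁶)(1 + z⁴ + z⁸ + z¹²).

(z + z² + z³) has coefficients 0,1,1,1 for degrees 0…3.
(1 + z⁴ + z⁸ + z¹² + z¹⁶) has coefficients 1,0,0,0,1,0,0,0,1,0,0,0,1,0,0,0,1,0,0,0,0,0,0,0 for degrees 0…23.
Multiplying by (1 + z + z⁶) gives running coefficients 1,1,0,0,1,1,1,0,1,1,1,0,1,1,1,0,1,1,1,0,0,0,1,0 for degrees 0…23.
Finally multiplying by (1 + z⁴ + z⁸ + z¹²), the product of all factors after the first has coefficients 1,1,0,0,2,2,1,0,3,3,2,0,4,4,3,0,4,4,4,0,3,3,4,0 for degrees 0…23.
[z²³] = 1·4 + 1·3 + 1·3 = 10.

10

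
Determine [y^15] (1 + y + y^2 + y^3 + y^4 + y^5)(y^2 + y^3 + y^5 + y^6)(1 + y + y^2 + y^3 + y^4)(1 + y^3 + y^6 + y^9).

(1 + y + y^2 + y^3 + y^4 + y^5) has coefficients 1,1,1,1,1,1 for degrees 0…5.
(y^2 + y^3 + y^5 + y^6) has coefficients 0,0,1,1,0,1,1,0,0,0,0,0,0,0,0,0 for degrees 0…15.
Multiplying by (1 + y + y^2 + y^3 + y^4) gives running coefficients 0,0,1,2,2,3,4,3,2,2,1,0,0,0,0,0 for degrees 0…15.
Finally multiplying by (1 + y^3 + y^6 + y^9), the product of all factors after the first has coefficients 0,0,1,2,2,4,6,5,6,8,6,6,8,6,5,6 for degrees 0…15.
[y^15] = 1·6 + 1·5 + 1·6 + 1·8 + 1·6 + 1·6 = 37.

37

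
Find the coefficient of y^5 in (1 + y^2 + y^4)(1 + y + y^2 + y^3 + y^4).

2

(1 + y^2 + y^4) has coefficients 1,0,1,0,1 for degrees 0…4.
(1 + y + y^2 + y^3 + y^4) has coefficients 1,1,1,1,1,0 for degrees 0…5.
[y^5] = 1·0 + 1·1 + 1·1 = 2.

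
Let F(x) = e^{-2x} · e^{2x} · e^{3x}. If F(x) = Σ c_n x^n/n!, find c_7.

The EGF product rule gives c_7 = Σ_{k_1+k_2+k_3=7} C(7; k_1,k_2,k_3) · ∏ g_i(k_i), where e^{-2x} gives (-2)^k; e^{2x} gives (2)^k; e^{3x} gives (3)^k.
g_1(k) for k = 0…7: 1, -2, 4, -8, 16, -32, 64, -128.
g_2(k) for k = 0…7: 1, 2, 4, 8, 16, 32, 64, 128.
g_3(k) for k = 0…7: 1, 3, 9, 27, 81, 243, 729, 2187.
First combine the last two factors: h(k) = Σ_j C(k,j)·g_2(j)·g_3(k−j) for k = 0…7: 1, 5, 25, 125, 625, 3125, 15625, 78125.
c_7 = Σ_k C(7,k)·g_1(k)·h(7−k) = 1·1·78125 + 7·(-2)·15625 + 21·4·3125 + 35·(-8)·625 + 35·16·125 + 21·(-32)·25 + 7·64·5 + 1·(-128)·1 = 78125 − 218750 + 262500 − 175000 + 70000 − 16800 + 2240 − 128 = 2187.

2187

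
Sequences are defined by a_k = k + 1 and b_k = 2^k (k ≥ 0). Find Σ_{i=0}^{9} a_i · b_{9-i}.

This is [x^9] in the product of the two ordinary generating functions.
Σ = 1·512 + 2·256 + 3·128 + 4·64 + 5·32 + 6·16 + 7·8 + 8·4 + 9·2 + 10·1 = 2036.

2036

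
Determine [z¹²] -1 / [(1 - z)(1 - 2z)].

The denominator gives the recurrence a_n = 3a_(n−1) − 2a_(n−2) for n ≥ 2; the numerator fixes a_0 = -1, a_1 = -3.
Iterating: -1, -3, -7, -15, -31, -63, -127, -255, -511, -1023, -2047, -4095, -8191, so a_12 = -8191.

-8191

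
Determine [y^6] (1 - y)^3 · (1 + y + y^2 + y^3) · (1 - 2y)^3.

-25

(1 - y)^3 has coefficients 1,-3,3,-1 for degrees 0…3.
(1 + y + y^2 + y^3) has coefficients 1,1,1,1,0,0,0 for degrees 0…6.
Finally multiplying by (1 - 2y)^3, the product of all factors after the first has coefficients 1,-5,7,-1,-2,4,-8 for degrees 0…6.
[y^6] = 1·(-8) − 3·4 + 3·(-2) − 1·(-1) = -25.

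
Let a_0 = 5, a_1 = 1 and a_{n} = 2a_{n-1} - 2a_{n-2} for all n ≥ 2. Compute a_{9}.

The ordinary generating function has denominator 1 - 2x + 2x^2.
Iterating the recurrence: a_0,…,a_{9} = 5, 1, -8, -18, -20, -4, 32, 72, 80, 16.

16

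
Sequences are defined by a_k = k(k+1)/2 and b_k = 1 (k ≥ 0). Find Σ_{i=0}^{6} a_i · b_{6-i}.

Write out a_i and b_{6-i} for i = 0,…,6 and sum the products.
Σ = 0·1 + 1·1 + 3·1 + 6·1 + 10·1 + 15·1 + 21·1 = 56.

56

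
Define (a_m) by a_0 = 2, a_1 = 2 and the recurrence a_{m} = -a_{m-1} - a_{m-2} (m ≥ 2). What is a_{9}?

2

The ordinary generating function has denominator 1 + y + y^2.
Iterating the recurrence: a_0,…,a_{9} = 2, 2, -4, 2, 2, -4, 2, 2, -4, 2.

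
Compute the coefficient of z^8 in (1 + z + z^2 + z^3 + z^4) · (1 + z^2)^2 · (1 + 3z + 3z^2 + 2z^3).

(1 + z + z^2 + z^3 + z^4) has coefficients 1,1,1,1,1 for degrees 0…4.
(1 + z^2)^2 has coefficients 1,0,2,0,1,0,0,0,0 for degrees 0…8.
Finally multiplying by (1 + 3z + 3z^2 + 2z^3), the product of all factors after the first has coefficients 1,3,5,8,7,7,3,2,0 for degrees 0…8.
[z^8] = 1·0 + 1·2 + 1·3 + 1·7 + 1·7 = 19.

19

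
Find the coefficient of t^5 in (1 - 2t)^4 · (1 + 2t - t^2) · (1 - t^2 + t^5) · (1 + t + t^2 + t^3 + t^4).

(1 - 2t)^4 has coefficients 1,-8,24,-32,16 for degrees 0…4.
(1 + 2t - t^2) has coefficients 1,2,-1,0,0,0 for degrees 0…5.
Multiplying by (1 - t^2 + t^5) gives running coefficients 1,2,-2,-2,1,1 for degrees 0…5.
Finally multiplying by (1 + t + t^2 + t^3 + t^4), the product of all factors after the first has coefficients 1,3,1,-1,0,0 for degrees 0…5.
[t^5] = 1·0 − 8·0 + 24·(-1) − 32·1 + 16·3 = -8.

-8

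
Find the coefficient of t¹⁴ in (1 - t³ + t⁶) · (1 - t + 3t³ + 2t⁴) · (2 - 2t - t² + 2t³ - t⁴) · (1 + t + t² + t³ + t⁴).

-7

(1 - t³ + t⁶) has coefficients 1,0,0,-1,0,0,1 for degrees 0…6.
(1 - t + 3t³ + 2t⁴) has coefficients 1,-1,0,3,2,0,0,0,0,0,0,0,0,0,0 for degrees 0…14.
Multiplying by (2 - 2t - t² + 2t³ - t⁴) gives running coefficients 2,-4,1,9,-5,-6,4,1,-2,0,0,0,0,0,0 for degrees 0…14.
Finally multiplying by (1 + t + t² + t³ + t⁴), the product of all factors after the first has coefficients 2,-2,-1,8,3,-5,3,3,-8,-3,3,-1,-2,0,0 for degrees 0…14.
[t¹⁴] = 1·0 − 1·(-1) + 1·(-8) = -7.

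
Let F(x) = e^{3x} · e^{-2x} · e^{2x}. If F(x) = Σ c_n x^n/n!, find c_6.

729

The EGF product rule gives c_6 = Σ_{k_1+k_2+k_3=6} C(6; k_1,k_2,k_3) · ∏ g_i(k_i), where e^{3x} gives (3)^k; e^{-2x} gives (-2)^k; e^{2x} gives (2)^k.
g_1(k) for k = 0…6: 1, 3, 9, 27, 81, 243, 729.
g_2(k) for k = 0…6: 1, -2, 4, -8, 16, -32, 64.
g_3(k) for k = 0…6: 1, 2, 4, 8, 16, 32, 64.
First combine the last two factors: h(k) = Σ_j C(k,j)·g_2(j)·g_3(k−j) for k = 0…6: 1, 0, 0, 0, 0, 0, 0.
c_6 = Σ_k C(6,k)·g_1(k)·h(6−k) = 1·729·1 = 729.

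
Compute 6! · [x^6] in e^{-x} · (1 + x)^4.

The EGF product rule gives c_6 = Σ_{k_1+k_2=6} C(6; k_1,k_2) · ∏ g_i(k_i), where e^{-x} gives (-1)^k; (1+x)^4 gives the falling factorial (4)_k.
g_1(k) for k = 0…6: 1, -1, 1, -1, 1, -1, 1.
g_2(k) for k = 0…6: 1, 4, 12, 24, 24, 0, 0.
c_6 = Σ_k C(6,k)·g_1(k)·g_2(6−k) = 15·1·24 + 20·(-1)·24 + 15·1·12 + 6·(-1)·4 + 1·1·1 = 360 − 480 + 180 − 24 + 1 = 37.

37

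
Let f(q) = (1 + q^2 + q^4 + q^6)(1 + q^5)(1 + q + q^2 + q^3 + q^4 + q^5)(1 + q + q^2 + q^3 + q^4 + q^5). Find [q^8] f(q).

(1 + q^2 + q^4 + q^6) has coefficients 1,0,1,0,1,0,1 for degrees 0…6.
(1 + q^5) has coefficients 1,0,0,0,0,1,0,0,0 for degrees 0…8.
Multiplying by (1 + q + q^2 + q^3 + q^4 + q^5) gives running coefficients 1,1,1,1,1,2,1,1,1 for degrees 0…8.
Finally multiplying by (1 + q + q^2 + q^3 + q^4 + q^5), the product of all factors after the first has coefficients 1,2,3,4,5,7,7,7,7 for degrees 0…8.
[q^8] = 1·7 + 1·7 + 1·5 + 1·3 = 22.

22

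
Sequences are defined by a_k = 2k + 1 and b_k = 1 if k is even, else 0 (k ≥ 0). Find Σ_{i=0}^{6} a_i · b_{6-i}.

Write out a_i and b_{6-i} for i = 0,…,6 and sum the products.
Σ = 1·1 + 3·0 + 5·1 + 7·0 + 9·1 + 11·0 + 13·1 = 28.

28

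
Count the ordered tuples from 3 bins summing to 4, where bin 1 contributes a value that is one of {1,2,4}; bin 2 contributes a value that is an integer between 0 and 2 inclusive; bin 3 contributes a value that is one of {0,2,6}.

The generating function for the choices is (x + x^2 + x^4)·(1 + x + x^2)·(1 + x^2 + x^6); the count is [x^4].
(x + x^2 + x^4) has coefficients 0,1,1,0,1 for degrees 0…4.
(1 + x + x^2) has coefficients 1,1,1,0,0 for degrees 0…4.
Finally multiplying by (1 + x^2 + x^6), the product of all factors after the first has coefficients 1,1,2,1,1 for degrees 0…4.
[x^4] = 1·1 + 1·2 + 1·1 = 4.

4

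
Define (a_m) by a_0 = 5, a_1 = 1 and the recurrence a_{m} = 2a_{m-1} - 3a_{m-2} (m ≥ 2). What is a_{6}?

155

The ordinary generating function has denominator 1 - 2x + 3x^2.
Iterating the recurrence: a_0,…,a_{6} = 5, 1, -13, -29, -19, 49, 155.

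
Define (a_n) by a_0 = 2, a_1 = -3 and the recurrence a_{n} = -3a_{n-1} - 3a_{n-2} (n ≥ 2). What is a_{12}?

The ordinary generating function has denominator 1 + 3q + 3q^2.
Iterating the recurrence: a_0,…,a_{12} = 2, -3, 3, 0, -9, 27, -54, 81, -81, 0, 243, -729, 1458.

1458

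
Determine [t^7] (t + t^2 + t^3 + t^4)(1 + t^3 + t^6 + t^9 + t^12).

(t + t^2 + t^3 + t^4) has coefficients 0,1,1,1,1 for degrees 0…4.
(1 + t^3 + t^6 + t^9 + t^12) has coefficients 1,0,0,1,0,0,1,0 for degrees 0…7.
[t^7] = 1·1 + 1·0 + 1·0 + 1·1 = 2.

2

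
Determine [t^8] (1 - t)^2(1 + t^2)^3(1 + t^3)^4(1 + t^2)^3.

(1 - t)^2 has coefficients 1,-2,1 for degrees 0…2.
(1 + t^2)^3 has coefficients 1,0,3,0,3,0,1,0,0 for degrees 0…8.
Multiplying by (1 + t^3)^4 gives running coefficients 1,0,3,4,3,12,7,12,18 for degrees 0…8.
Finally multiplying by (1 + t^2)^3, the product of all factors after the first has coefficients 1,0,6,4,15,24,26,60,51 for degrees 0…8.
[t^8] = 1·51 − 2·60 + 1·26 = -43.

-43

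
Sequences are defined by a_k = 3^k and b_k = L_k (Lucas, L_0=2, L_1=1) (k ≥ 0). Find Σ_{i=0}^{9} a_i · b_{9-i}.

58960

The convolution is the x^9 coefficient of A(x)B(x).
Σ = 1·76 + 3·47 + 9·29 + 27·18 + 81·11 + 243·7 + 729·4 + 2187·3 + 6561·1 + 19683·2 = 58960.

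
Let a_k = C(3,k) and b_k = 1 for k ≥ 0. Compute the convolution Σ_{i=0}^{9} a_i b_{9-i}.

Write out a_i and b_{9-i} for i = 0,…,9 and sum the products.
Σ = 1·1 + 3·1 + 3·1 + 1·1 + 0·1 + 0·1 + 0·1 + 0·1 + 0·1 + 0·1 = 8.

8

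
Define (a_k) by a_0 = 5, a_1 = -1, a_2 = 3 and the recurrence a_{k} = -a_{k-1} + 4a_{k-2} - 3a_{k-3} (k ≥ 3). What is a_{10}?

21954

The ordinary generating function has denominator 1 + z - 4z^2 + 3z^3.
Iterating the recurrence: a_0,…,a_{10} = 5, -1, 3, -22, 37, -134, 348, -995, 2789, -7813, 21954.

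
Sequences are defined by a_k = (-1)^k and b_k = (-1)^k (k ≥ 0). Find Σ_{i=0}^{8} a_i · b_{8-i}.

9

Write out a_i and b_{8-i} for i = 0,…,8 and sum the products.
Σ = 1·1 − 1·(-1) + 1·1 − 1·(-1) + 1·1 − 1·(-1) + 1·1 − 1·(-1) + 1·1 = 9.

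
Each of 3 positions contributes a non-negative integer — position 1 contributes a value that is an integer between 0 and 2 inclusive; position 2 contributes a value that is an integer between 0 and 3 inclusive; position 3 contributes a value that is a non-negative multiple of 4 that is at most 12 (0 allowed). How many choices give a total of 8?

3

The generating function for the choices is (1 + t + t^2)·(1 + t + t^2 + t^3)·(1 + t^4 + t^8 + t^12); the count is [t^8].
(1 + t + t^2) has coefficients 1,1,1 for degrees 0…2.
(1 + t + t^2 + t^3) has coefficients 1,1,1,1,0,0,0,0,0 for degrees 0…8.
Finally multiplying by (1 + t^4 + t^8 + t^12), the product of all factors after the first has coefficients 1,1,1,1,1,1,1,1,1 for degrees 0…8.
[t^8] = 1·1 + 1·1 + 1·1 = 3.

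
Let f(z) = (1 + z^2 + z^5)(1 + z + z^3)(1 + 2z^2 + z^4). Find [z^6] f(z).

(1 + z^2 + z^5) has coefficients 1,0,1,0,0,1 for degrees 0…5.
(1 + z + z^3) has coefficients 1,1,0,1,0,0,0 for degrees 0…6.
Finally multiplying by (1 + 2z^2 + z^4), the product of all factors after the first has coefficients 1,1,2,3,1,3,0 for degrees 0…6.
[z^6] = 1·0 + 1·1 + 1·1 = 2.

2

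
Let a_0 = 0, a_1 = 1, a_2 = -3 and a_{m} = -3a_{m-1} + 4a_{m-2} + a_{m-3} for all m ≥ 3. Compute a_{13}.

11744196

The ordinary generating function has denominator 1 + 3x - 4x^2 - x^3.
Iterating the recurrence: a_0,…,a_{13} = 0, 1, -3, 13, -50, 199, -784, 3098, -12231, 48301, -190729, 753160, -2974095, 11744196.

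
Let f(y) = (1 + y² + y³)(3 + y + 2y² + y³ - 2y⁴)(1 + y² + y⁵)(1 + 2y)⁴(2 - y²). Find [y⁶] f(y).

(1 + y² + y³) has coefficients 1,0,1,1 for degrees 0…3.
(3 + y + 2y² + y³ - 2y⁴) has coefficients 3,1,2,1,-2,0,0 for degrees 0…6.
Multiplying by (1 + y² + y⁵) gives running coefficients 3,1,5,2,0,4,-1 for degrees 0…6.
Multiplying by (1 + 2y)⁴ gives running coefficients 3,25,85,162,216,228,175 for degrees 0…6.
Finally multiplying by (2 - y²), the product of all factors after the first has coefficients 6,50,167,299,347,294,134 for degrees 0…6.
[y⁶] = 1·134 + 1·347 + 1·299 = 780.

780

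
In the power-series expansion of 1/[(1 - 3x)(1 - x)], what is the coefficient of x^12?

Partial fractions give a closed form: a_n = (3/2)·3^n + (-1/2)·1^n.
At n = 12: a_12 = 797161.

797161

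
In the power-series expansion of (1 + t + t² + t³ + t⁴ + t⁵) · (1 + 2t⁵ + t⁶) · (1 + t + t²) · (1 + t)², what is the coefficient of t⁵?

14

(1 + t + t² + t³ + t⁴ + t⁵) has coefficients 1,1,1,1,1,1 for degrees 0…5.
(1 + 2t⁵ + t⁶) has coefficients 1,0,0,0,0,2 for degrees 0…5.
Multiplying by (1 + t + t²) gives running coefficients 1,1,1,0,0,2 for degrees 0…5.
Finally multiplying by (1 + t)², the product of all factors after the first has coefficients 1,3,4,3,1,2 for degrees 0…5.
[t⁵] = 1·2 + 1·1 + 1·3 + 1·4 + 1·3 + 1·1 = 14.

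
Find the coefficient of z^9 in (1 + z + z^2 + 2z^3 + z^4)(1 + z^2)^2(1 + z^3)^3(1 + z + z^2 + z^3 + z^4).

96

(1 + z + z^2 + 2z^3 + z^4) has coefficients 1,1,1,2,1 for degrees 0…4.
(1 + z^2)^2 has coefficients 1,0,2,0,1,0,0,0,0,0 for degrees 0…9.
Multiplying by (1 + z^3)^3 gives running coefficients 1,0,2,3,1,6,3,3,6,1 for degrees 0…9.
Finally multiplying by (1 + z + z^2 + z^3 + z^4), the product of all factors after the first has coefficients 1,1,3,6,7,12,15,16,19,19 for degrees 0…9.
[z^9] = 1·19 + 1·19 + 1·16 + 2·15 + 1·12 = 96.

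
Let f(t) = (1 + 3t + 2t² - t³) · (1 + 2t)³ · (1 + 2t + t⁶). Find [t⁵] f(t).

88

(1 + 3t + 2t² - t³) has coefficients 1,3,2,-1 for degrees 0…3.
(1 + 2t)³ has coefficients 1,6,12,8,0,0 for degrees 0…5.
Finally multiplying by (1 + 2t + t⁶), the product of all factors after the first has coefficients 1,8,24,32,16,0 for degrees 0…5.
[t⁵] = 1·0 + 3·16 + 2·32 − 1·24 = 88.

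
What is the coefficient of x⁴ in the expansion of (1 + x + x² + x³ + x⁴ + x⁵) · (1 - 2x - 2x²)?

-3

(1 + x + x² + x³ + x⁴ + x⁵) has coefficients 1,1,1,1,1 for degrees 0…4.
(1 - 2x - 2x²) has coefficients 1,-2,-2,0,0 for degrees 0…4.
[x⁴] = 1·0 + 1·0 + 1·(-2) + 1·(-2) + 1·1 = -3.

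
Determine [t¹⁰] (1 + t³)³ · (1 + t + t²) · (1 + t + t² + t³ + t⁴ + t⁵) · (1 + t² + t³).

48

(1 + t³)³ has coefficients 1,0,0,3,0,0,3,0,0,1 for degrees 0…9.
(1 + t + t²) has coefficients 1,1,1,0,0,0,0,0,0,0,0 for degrees 0…10.
Multiplying by (1 + t + t² + t³ + t⁴ + t⁵) gives running coefficients 1,2,3,3,3,3,2,1,0,0,0 for degrees 0…10.
Finally multiplying by (1 + t² + t³), the product of all factors after the first has coefficients 1,2,4,6,8,9,8,7,5,3,1 for degrees 0…10.
[t¹⁰] = 1·1 + 3·7 + 3·8 + 1·2 = 48.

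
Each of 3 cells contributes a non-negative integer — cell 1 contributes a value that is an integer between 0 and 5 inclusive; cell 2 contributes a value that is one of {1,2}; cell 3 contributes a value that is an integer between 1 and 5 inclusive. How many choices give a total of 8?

9

The generating function for the choices is (1 + t + t² + t³ + t⁴ + t⁵)·(t + t²)·(t + t² + t³ + t⁴ + t⁵); the count is [t⁸].
(1 + t + t² + t³ + t⁴ + t⁵) has coefficients 1,1,1,1,1,1 for degrees 0…5.
(t + t²) has coefficients 0,1,1,0,0,0,0,0,0 for degrees 0…8.
Finally multiplying by (t + t² + t³ + t⁴ + t⁵), the product of all factors after the first has coefficients 0,0,1,2,2,2,2,1,0 for degrees 0…8.
[t⁸] = 1·0 + 1·1 + 1·2 + 1·2 + 1·2 + 1·2 = 9.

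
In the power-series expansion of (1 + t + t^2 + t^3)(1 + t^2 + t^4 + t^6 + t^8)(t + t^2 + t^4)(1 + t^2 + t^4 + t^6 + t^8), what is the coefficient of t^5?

(1 + t + t^2 + t^3) has coefficients 1,1,1,1 for degrees 0…3.
(1 + t^2 + t^4 + t^6 + t^8) has coefficients 1,0,1,0,1,0 for degrees 0…5.
Multiplying by (t + t^2 + t^4) gives running coefficients 0,1,1,1,2,1 for degrees 0…5.
Finally multiplying by (1 + t^2 + t^4 + t^6 + t^8), the product of all factors after the first has coefficients 0,1,1,2,3,3 for degrees 0…5.
[t^5] = 1·3 + 1·3 + 1·2 + 1·1 = 9.

9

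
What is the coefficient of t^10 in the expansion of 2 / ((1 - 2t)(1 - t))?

Partial fractions give a closed form: a_n = (4)·2^n + (-2)·1^n.
At n = 10: a_10 = 4094.

4094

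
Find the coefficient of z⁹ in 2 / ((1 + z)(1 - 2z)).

682

Partial fractions give a closed form: a_n = (2/3)·(-1)^n + (4/3)·2^n.
At n = 9: a_9 = 682.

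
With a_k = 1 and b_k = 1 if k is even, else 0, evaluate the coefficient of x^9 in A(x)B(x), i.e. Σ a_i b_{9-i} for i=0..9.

5

Write out a_i and b_{9-i} for i = 0,…,9 and sum the products.
Σ = 1·0 + 1·1 + 1·0 + 1·1 + 1·0 + 1·1 + 1·0 + 1·1 + 1·0 + 1·1 = 5.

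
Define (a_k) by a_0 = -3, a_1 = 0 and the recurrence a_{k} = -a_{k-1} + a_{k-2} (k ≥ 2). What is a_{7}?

The ordinary generating function has denominator 1 + y - y^2.
Iterating the recurrence: a_0,…,a_{7} = -3, 0, -3, 3, -6, 9, -15, 24.

24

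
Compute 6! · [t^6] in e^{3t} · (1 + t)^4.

The EGF product rule gives c_6 = Σ_{k_1+k_2=6} C(6; k_1,k_2) · ∏ g_i(k_i), where e^{3t} gives (3)^k; (1+t)^4 gives the falling factorial (4)_k.
g_1(k) for k = 0…6: 1, 3, 9, 27, 81, 243, 729.
g_2(k) for k = 0…6: 1, 4, 12, 24, 24, 0, 0.
c_6 = Σ_k C(6,k)·g_1(k)·g_2(6−k) = 15·9·24 + 20·27·24 + 15·81·12 + 6·243·4 + 1·729·1 = 3240 + 12960 + 14580 + 5832 + 729 = 37341.

37341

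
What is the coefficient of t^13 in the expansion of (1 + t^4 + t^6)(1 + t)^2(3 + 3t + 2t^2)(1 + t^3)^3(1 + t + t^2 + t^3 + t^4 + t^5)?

426

(1 + t^4 + t^6) has coefficients 1,0,0,0,1,0,1 for degrees 0…6.
(1 + t)^2 has coefficients 1,2,1,0,0,0,0,0,0,0,0,0,0,0 for degrees 0…13.
Multiplying by (3 + 3t + 2t^2) gives running coefficients 3,9,11,7,2,0,0,0,0,0,0,0,0,0 for degrees 0…13.
Multiplying by (1 + t^3)^3 gives running coefficients 3,9,11,16,29,33,30,33,33,24,15,11,7,2 for degrees 0…13.
Finally multiplying by (1 + t + t^2 + t^3 + t^4 + t^5), the product of all factors after the first has coefficients 3,12,23,39,68,101,128,152,174,182,168,146,123,92 for degrees 0…13.
[t^13] = 1·92 + 1·182 + 1·152 = 426.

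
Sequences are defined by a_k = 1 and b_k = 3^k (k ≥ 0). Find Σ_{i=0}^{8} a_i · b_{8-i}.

9841

This is [x^8] in the product of the two ordinary generating functions.
Σ = 1·6561 + 1·2187 + 1·729 + 1·243 + 1·81 + 1·27 + 1·9 + 1·3 + 1·1 = 9841.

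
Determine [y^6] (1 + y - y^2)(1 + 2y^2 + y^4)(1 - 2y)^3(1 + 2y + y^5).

(1 + y - y^2) has coefficients 1,1,-1 for degrees 0…2.
(1 + 2y^2 + y^4) has coefficients 1,0,2,0,1,0,0 for degrees 0…6.
Multiplying by (1 - 2y)^3 gives running coefficients 1,-6,14,-20,25,-22,12 for degrees 0…6.
Finally multiplying by (1 + 2y + y^5), the product of all factors after the first has coefficients 1,-4,2,8,-15,29,-38 for degrees 0…6.
[y^6] = 1·(-38) + 1·29 − 1·(-15) = 6.

6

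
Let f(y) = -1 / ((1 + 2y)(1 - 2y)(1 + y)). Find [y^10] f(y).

-1365

Partial fractions give a closed form: a_n = (-1)·(-2)^n + (-1/3)·2^n + (1/3)·(-1)^n.
At n = 10: a_10 = -1365.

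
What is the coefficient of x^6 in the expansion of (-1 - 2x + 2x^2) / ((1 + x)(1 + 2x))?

The denominator gives the recurrence a_n = −3a_(n−1) − 2a_(n−2) for n ≥ 3; the numerator fixes a_0 = -1, a_1 = 1, a_2 = 1.
Iterating: -1, 1, 1, -5, 13, -29, 61, so a_6 = 61.

61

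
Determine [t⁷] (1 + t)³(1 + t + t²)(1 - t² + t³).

3

(1 + t)³ has coefficients 1,3,3,1 for degrees 0…3.
(1 + t + t²) has coefficients 1,1,1,0,0,0,0,0 for degrees 0…7.
Finally multiplying by (1 - t² + t³), the product of all factors after the first has coefficients 1,1,0,0,0,1,0,0 for degrees 0…7.
[t⁷] = 1·0 + 3·0 + 3·1 + 1·0 = 3.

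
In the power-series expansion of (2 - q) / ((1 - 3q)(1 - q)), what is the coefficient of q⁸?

The denominator gives the recurrence a_n = 4a_(n−1) − 3a_(n−2) for n ≥ 3; the numerator fixes a_0 = 2, a_1 = 7, a_2 = 22.
Iterating: 2, 7, 22, 67, 202, 607, 1822, 5467, 16402, so a_8 = 16402.

16402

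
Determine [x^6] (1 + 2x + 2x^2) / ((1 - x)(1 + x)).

3

The denominator gives the recurrence a_n = a_(n−2) for n ≥ 3; the numerator fixes a_0 = 1, a_1 = 2, a_2 = 3.
Iterating: 1, 2, 3, 2, 3, 2, 3, so a_6 = 3.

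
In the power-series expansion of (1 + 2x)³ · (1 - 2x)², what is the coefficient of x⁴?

16

(1 + 2x)³ has coefficients 1,6,12,8 for degrees 0…3.
(1 - 2x)² has coefficients 1,-4,4,0,0 for degrees 0…4.
[x⁴] = 1·0 + 6·0 + 12·4 + 8·(-4) = 16.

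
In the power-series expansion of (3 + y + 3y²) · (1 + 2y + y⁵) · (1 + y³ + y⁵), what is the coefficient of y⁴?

(3 + y + 3y²) has coefficients 3,1,3 for degrees 0…2.
(1 + 2y + y⁵) has coefficients 1,2,0,0,0 for degrees 0…4.
Finally multiplying by (1 + y³ + y⁵), the product of all factors after the first has coefficients 1,2,0,1,2 for degrees 0…4.
[y⁴] = 3·2 + 1·1 + 3·0 = 7.

7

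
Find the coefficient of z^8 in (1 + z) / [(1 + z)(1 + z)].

1

The denominator gives the recurrence a_n = −2a_(n−1) − a_(n−2) for n ≥ 2; the numerator fixes a_0 = 1, a_1 = -1.
Iterating: 1, -1, 1, -1, 1, -1, 1, -1, 1, so a_8 = 1.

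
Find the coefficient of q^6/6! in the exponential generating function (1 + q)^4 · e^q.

1045

The EGF product rule gives c_6 = Σ_{k_1+k_2=6} C(6; k_1,k_2) · ∏ g_i(k_i), where (1+q)^4 gives the falling factorial (4)_k; e^q gives (1)^k.
g_1(k) for k = 0…6: 1, 4, 12, 24, 24, 0, 0.
g_2(k) for k = 0…6: 1, 1, 1, 1, 1, 1, 1.
c_6 = Σ_k C(6,k)·g_1(k)·g_2(6−k) = 1·1·1 + 6·4·1 + 15·12·1 + 20·24·1 + 15·24·1 = 1 + 24 + 180 + 480 + 360 = 1045.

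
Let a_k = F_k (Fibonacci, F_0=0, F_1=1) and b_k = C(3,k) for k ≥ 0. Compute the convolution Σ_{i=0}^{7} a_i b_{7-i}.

55

This is [x^7] in the product of the two ordinary generating functions.
Σ = 0·0 + 1·0 + 1·0 + 2·0 + 3·1 + 5·3 + 8·3 + 13·1 = 55.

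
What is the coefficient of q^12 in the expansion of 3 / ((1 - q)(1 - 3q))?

2391483

Partial fractions give a closed form: a_n = (-3/2)·1^n + (9/2)·3^n.
At n = 12: a_12 = 2391483.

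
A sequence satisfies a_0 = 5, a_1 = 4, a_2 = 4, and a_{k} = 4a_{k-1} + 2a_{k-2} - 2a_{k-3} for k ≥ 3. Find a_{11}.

1658576

The ordinary generating function has denominator 1 - 4x - 2x^2 + 2x^3.
Iterating the recurrence: a_0,…,a_{11} = 5, 4, 4, 14, 56, 244, 1060, 4616, 20096, 87496, 380944, 1658576.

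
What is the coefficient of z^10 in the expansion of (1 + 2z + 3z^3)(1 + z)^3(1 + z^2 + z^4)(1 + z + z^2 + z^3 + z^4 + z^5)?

92

(1 + 2z + 3z^3) has coefficients 1,2,0,3 for degrees 0…3.
(1 + z)^3 has coefficients 1,3,3,1,0,0,0,0,0,0,0 for degrees 0…10.
Multiplying by (1 + z^2 + z^4) gives running coefficients 1,3,4,4,4,4,3,1,0,0,0 for degrees 0…10.
Finally multiplying by (1 + z + z^2 + z^3 + z^4 + z^5), the product of all factors after the first has coefficients 1,4,8,12,16,20,22,20,16,12,8 for degrees 0…10.
[z^10] = 1·8 + 2·12 + 3·20 = 92.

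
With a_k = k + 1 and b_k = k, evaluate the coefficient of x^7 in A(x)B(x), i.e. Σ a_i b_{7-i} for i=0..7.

This is [x^7] in the product of the two ordinary generating functions.
Σ = 1·7 + 2·6 + 3·5 + 4·4 + 5·3 + 6·2 + 7·1 + 8·0 = 84.

84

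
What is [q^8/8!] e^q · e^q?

256

The EGF product rule gives c_8 = Σ_{k_1+k_2=8} C(8; k_1,k_2) · ∏ g_i(k_i), where e^q gives (1)^k; e^q gives (1)^k.
g_1(k) for k = 0…8: 1, 1, 1, 1, 1, 1, 1, 1, 1.
g_2(k) for k = 0…8: 1, 1, 1, 1, 1, 1, 1, 1, 1.
c_8 = Σ_k C(8,k)·g_1(k)·g_2(8−k) = 1·1·1 + 8·1·1 + 28·1·1 + 56·1·1 + 70·1·1 + 56·1·1 + 28·1·1 + 8·1·1 + 1·1·1 = 1 + 8 + 28 + 56 + 70 + 56 + 28 + 8 + 1 = 256.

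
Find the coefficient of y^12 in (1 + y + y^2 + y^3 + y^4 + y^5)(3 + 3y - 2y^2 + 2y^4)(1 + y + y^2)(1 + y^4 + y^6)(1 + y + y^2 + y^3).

(1 + y + y^2 + y^3 + y^4 + y^5) has coefficients 1,1,1,1,1,1 for degrees 0…5.
(3 + 3y - 2y^2 + 2y^4) has coefficients 3,3,-2,0,2,0,0,0,0,0,0,0,0 for degrees 0…12.
Multiplying by (1 + y + y^2) gives running coefficients 3,6,4,1,0,2,2,0,0,0,0,0,0 for degrees 0…12.
Multiplying by (1 + y^4 + y^6) gives running coefficients 3,6,4,1,3,8,9,7,4,3,2,2,2 for degrees 0…12.
Finally multiplying by (1 + y + y^2 + y^3), the product of all factors after the first has coefficients 3,9,13,14,14,16,21,27,28,23,16,11,9 for degrees 0…12.
[y^12] = 1·9 + 1·11 + 1·16 + 1·23 + 1·28 + 1·27 = 114.

114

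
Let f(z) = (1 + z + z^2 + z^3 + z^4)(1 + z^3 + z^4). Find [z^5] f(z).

(1 + z + z^2 + z^3 + z^4) has coefficients 1,1,1,1,1 for degrees 0…4.
(1 + z^3 + z^4) has coefficients 1,0,0,1,1,0 for degrees 0…5.
[z^5] = 1·0 + 1·1 + 1·1 + 1·0 + 1·0 = 2.

2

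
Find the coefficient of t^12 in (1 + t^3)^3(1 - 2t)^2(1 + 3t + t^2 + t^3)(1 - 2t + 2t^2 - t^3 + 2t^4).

(1 + t^3)^3 has coefficients 1,0,0,3,0,0,3,0,0,1 for degrees 0…9.
(1 - 2t)^2 has coefficients 1,-4,4,0,0,0,0,0,0,0,0,0,0 for degrees 0…12.
Multiplying by (1 + 3t + t^2 + t^3) gives running coefficients 1,-1,-7,9,0,4,0,0,0,0,0,0,0 for degrees 0…12.
Finally multiplying by (1 - 2t + 2t^2 - t^3 + 2t^4), the product of all factors after the first has coefficients 1,-3,-3,20,-29,27,-31,26,-4,8,0,0,0 for degrees 0…12.
[t^12] = 1·0 + 3·8 + 3·(-31) + 1·20 = -49.

-49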